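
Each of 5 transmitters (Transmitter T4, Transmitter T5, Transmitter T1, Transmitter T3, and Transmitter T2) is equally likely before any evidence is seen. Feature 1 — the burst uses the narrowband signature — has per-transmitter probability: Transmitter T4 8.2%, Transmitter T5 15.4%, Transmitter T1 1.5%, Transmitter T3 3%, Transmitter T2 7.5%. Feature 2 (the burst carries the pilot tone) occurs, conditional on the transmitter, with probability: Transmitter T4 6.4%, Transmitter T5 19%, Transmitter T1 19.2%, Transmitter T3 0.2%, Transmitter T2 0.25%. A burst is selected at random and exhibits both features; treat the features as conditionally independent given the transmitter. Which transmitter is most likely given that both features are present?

Since the prior is uniform, the posterior is proportional to the likelihood:
  Transmitter T4: 0.082 × 0.064 = 0.005248
  Transmitter T5: 0.154 × 0.19 = 0.02926
  Transmitter T1: 0.015 × 0.192 = 0.00288
  Transmitter T3: 0.03 × 0.002 = 0.00006
  Transmitter T2: 0.075 × 0.0025 = 0.0001875
Total = 0.0376355.
Largest term belongs to Transmitter T5, so Transmitter T5 is most probable.

Transmitter T5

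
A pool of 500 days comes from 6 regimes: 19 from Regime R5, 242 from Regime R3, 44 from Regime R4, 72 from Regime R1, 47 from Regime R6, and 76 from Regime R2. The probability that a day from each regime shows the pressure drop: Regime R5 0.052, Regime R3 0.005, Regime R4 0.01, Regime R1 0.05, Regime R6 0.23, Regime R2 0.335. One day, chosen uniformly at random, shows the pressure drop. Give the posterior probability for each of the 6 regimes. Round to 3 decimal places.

Compute prior × likelihood for every hypothesis:
  Regime R5: 0.038 × 0.052 = 0.001976
  Regime R3: 0.484 × 0.005 = 0.00242
  Regime R4: 0.088 × 0.01 = 0.00088
  Regime R1: 0.144 × 0.05 = 0.0072
  Regime R6: 0.094 × 0.23 = 0.02162
  Regime R2: 0.152 × 0.335 = 0.05092
Normalizing constant = 0.085016.
P(Regime R5 | drop) = 0.001976/0.085016 ≈ 0.023
P(Regime R3 | drop) = 0.00242/0.085016 ≈ 0.028
P(Regime R4 | drop) = 0.00088/0.085016 ≈ 0.010
P(Regime R1 | drop) = 0.0072/0.085016 ≈ 0.085
P(Regime R6 | drop) = 0.02162/0.085016 ≈ 0.254
P(Regime R2 | drop) = 0.05092/0.085016 ≈ 0.599
(Check: 0.023+0.028+0.010+0.085+0.254+0.599 = 0.999.)

Regime R5 0.023, Regime R3 0.028, Regime R4 0.010, Regime R1 0.085, Regime R6 0.254, Regime R2 0.599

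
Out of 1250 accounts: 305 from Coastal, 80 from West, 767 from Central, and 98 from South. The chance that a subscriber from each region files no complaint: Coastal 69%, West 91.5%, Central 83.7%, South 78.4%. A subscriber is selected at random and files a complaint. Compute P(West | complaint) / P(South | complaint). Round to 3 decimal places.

0.321

Taking complements, P(complaint | each) = Coastal 0.31, West 0.085, Central 0.163, South 0.216.
By Bayes' rule, posterior ∝ prior × likelihood:
  Coastal: 0.244 × 0.31 = 0.07564
  West: 0.064 × 0.085 = 0.00544
  Central: 0.6136 × 0.163 = 0.1000168
  South: 0.0784 × 0.216 = 0.0169344
Total = 0.1980312.
The ratio is 0.00544 / 0.0169344 (the normalizer cancels) = 0.321.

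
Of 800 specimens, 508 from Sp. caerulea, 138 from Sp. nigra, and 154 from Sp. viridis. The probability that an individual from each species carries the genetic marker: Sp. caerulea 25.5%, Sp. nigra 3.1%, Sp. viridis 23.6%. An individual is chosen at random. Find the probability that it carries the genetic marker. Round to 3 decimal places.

0.213

Compute prior × likelihood for every hypothesis:
  Sp. caerulea: 0.635 × 0.255 = 0.161925
  Sp. nigra: 0.1725 × 0.031 = 0.0053475
  Sp. viridis: 0.1925 × 0.236 = 0.04543
P(marker) = 0.161925 + 0.0053475 + 0.04543 = 0.2127025 → 0.213.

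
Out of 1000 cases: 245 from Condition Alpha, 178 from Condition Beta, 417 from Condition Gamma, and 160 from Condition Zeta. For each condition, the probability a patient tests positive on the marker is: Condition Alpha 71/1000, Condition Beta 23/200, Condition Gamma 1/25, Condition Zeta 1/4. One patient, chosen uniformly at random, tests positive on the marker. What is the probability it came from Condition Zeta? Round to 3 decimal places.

0.423

Compute prior × likelihood for every hypothesis:
  Condition Alpha: 0.245 × 0.071 = 0.017395
  Condition Beta: 0.178 × 0.115 = 0.02047
  Condition Gamma: 0.417 × 0.04 = 0.01668
  Condition Zeta: 0.16 × 0.25 = 0.04
Total = 0.094545.
P(Condition Zeta | evidence) = 0.04 / 0.094545 ≈ 0.423.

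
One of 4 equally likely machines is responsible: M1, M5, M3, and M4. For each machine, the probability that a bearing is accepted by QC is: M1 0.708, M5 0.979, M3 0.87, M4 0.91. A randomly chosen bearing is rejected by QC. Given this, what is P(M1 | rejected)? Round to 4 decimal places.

0.5478

Taking complements, P(rejected | each) = M1 0.292, M5 0.021, M3 0.13, M4 0.09.
With a uniform prior (1/4 each), posterior ∝ likelihood:
  M1: 0.292
  M5: 0.021
  M3: 0.13
  M4: 0.09
Sum = 0.533.
P(M1 | evidence) = 0.292 / 0.533 ≈ 0.5478.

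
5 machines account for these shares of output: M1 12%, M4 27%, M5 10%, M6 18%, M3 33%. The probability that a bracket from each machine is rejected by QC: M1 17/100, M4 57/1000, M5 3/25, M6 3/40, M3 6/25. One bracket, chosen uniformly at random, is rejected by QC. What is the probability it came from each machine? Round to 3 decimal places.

By Bayes' rule, posterior ∝ prior × likelihood:
  M1: 0.12 × 0.17 = 0.0204
  M4: 0.27 × 0.057 = 0.01539
  M5: 0.1 × 0.12 = 0.012
  M6: 0.18 × 0.075 = 0.0135
  M3: 0.33 × 0.24 = 0.0792
Total = 0.14049.
P(M1 | rejected) = 0.0204/0.14049 ≈ 0.145
P(M4 | rejected) = 0.01539/0.14049 ≈ 0.110
P(M5 | rejected) = 0.012/0.14049 ≈ 0.085
P(M6 | rejected) = 0.0135/0.14049 ≈ 0.096
P(M3 | rejected) = 0.0792/0.14049 ≈ 0.564

M1 0.145, M4 0.110, M5 0.085, M6 0.096, M3 0.564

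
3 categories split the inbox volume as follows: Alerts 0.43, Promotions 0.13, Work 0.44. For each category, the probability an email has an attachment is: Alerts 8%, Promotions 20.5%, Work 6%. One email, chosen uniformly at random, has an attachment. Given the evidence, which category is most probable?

Alerts

Compute prior × likelihood for every hypothesis:
  Alerts: 0.43 × 0.08 = 0.0344
  Promotions: 0.13 × 0.205 = 0.02665
  Work: 0.44 × 0.06 = 0.0264
Normalizing constant = 0.08745.
Largest term belongs to Alerts, so Alerts is most probable.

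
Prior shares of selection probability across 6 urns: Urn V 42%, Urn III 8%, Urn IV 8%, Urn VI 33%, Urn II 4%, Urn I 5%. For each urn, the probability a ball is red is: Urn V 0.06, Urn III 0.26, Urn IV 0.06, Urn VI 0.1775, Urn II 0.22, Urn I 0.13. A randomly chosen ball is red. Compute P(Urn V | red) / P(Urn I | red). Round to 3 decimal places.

Prior × likelihood for each hypothesis:
  Urn V: 0.42 × 0.06 = 0.0252
  Urn III: 0.08 × 0.26 = 0.0208
  Urn IV: 0.08 × 0.06 = 0.0048
  Urn VI: 0.33 × 0.1775 = 0.058575
  Urn II: 0.04 × 0.22 = 0.0088
  Urn I: 0.05 × 0.13 = 0.0065
Total = 0.124675.
The ratio is 0.0252 / 0.0065 (the normalizer cancels) = 3.877.

3.877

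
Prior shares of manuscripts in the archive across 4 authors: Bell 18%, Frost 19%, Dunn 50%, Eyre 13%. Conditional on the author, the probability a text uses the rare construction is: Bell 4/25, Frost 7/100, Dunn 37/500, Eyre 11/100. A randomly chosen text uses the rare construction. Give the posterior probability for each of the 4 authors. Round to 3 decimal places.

Bell 0.308, Frost 0.142, Dunn 0.396, Eyre 0.153

Unnormalized posteriors (prior × likelihood):
  Bell: 0.18 × 0.16 = 0.0288
  Frost: 0.19 × 0.07 = 0.0133
  Dunn: 0.5 × 0.074 = 0.037
  Eyre: 0.13 × 0.11 = 0.0143
Sum = 0.0934.
P(Bell | rare-form) = 0.0288/0.0934 ≈ 0.308
P(Frost | rare-form) = 0.0133/0.0934 ≈ 0.142
P(Dunn | rare-form) = 0.037/0.0934 ≈ 0.396
P(Eyre | rare-form) = 0.0143/0.0934 ≈ 0.153
(Check: 0.308+0.142+0.396+0.153 = 0.999.)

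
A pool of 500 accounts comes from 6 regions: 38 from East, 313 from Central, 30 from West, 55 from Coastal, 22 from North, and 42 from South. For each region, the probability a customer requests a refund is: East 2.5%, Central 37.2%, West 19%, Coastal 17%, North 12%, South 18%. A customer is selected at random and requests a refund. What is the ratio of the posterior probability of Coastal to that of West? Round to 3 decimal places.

1.640

By Bayes' rule, posterior ∝ prior × likelihood:
  East: 0.076 × 0.025 = 0.0019
  Central: 0.626 × 0.372 = 0.232872
  West: 0.06 × 0.19 = 0.0114
  Coastal: 0.11 × 0.17 = 0.0187
  North: 0.044 × 0.12 = 0.00528
  South: 0.084 × 0.18 = 0.01512
Normalizing constant = 0.285272.
The ratio is 0.0187 / 0.0114 (the normalizer cancels) = 1.640.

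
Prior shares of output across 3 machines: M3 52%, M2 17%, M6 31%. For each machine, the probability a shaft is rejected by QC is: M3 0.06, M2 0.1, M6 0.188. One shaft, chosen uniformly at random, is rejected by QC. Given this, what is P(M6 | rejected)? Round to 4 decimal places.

Unnormalized posteriors (prior × likelihood):
  M3: 0.52 × 0.06 = 0.0312
  M2: 0.17 × 0.1 = 0.017
  M6: 0.31 × 0.188 = 0.05828
Normalizing constant = 0.10648.
P(M6 | evidence) = 0.05828 / 0.10648 ≈ 0.5473.

0.5473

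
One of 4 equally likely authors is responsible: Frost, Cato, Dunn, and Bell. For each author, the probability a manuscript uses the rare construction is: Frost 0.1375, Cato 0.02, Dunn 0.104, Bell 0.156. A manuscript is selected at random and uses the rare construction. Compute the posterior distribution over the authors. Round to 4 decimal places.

Frost 0.3293, Cato 0.0479, Dunn 0.2491, Bell 0.3737

Since the prior is uniform, the posterior is proportional to the likelihood:
  Frost: 0.1375
  Cato: 0.02
  Dunn: 0.104
  Bell: 0.156
Normalizing constant = 0.4175.
P(Frost | rare-form) = 0.1375/0.4175 ≈ 0.3293
P(Cato | rare-form) = 0.02/0.4175 ≈ 0.0479
P(Dunn | rare-form) = 0.104/0.4175 ≈ 0.2491
P(Bell | rare-form) = 0.156/0.4175 ≈ 0.3737
(Check: 0.3293+0.0479+0.2491+0.3737 = 1.0000.)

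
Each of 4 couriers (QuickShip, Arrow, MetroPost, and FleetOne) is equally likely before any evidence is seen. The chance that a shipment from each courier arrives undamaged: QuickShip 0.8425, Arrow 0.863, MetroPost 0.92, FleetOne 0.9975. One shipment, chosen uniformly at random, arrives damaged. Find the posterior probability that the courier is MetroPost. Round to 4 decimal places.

0.2122

Taking complements, P(damaged | each) = QuickShip 0.1575, Arrow 0.137, MetroPost 0.08, FleetOne 0.0025.
With a uniform prior (1/4 each), posterior ∝ likelihood:
  QuickShip: 0.1575
  Arrow: 0.137
  MetroPost: 0.08
  FleetOne: 0.0025
Total = 0.377.
P(MetroPost | evidence) = 0.08 / 0.377 ≈ 0.2122.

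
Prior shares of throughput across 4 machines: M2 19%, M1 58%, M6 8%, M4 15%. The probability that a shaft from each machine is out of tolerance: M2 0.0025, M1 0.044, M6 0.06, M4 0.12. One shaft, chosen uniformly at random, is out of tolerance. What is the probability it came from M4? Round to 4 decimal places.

Compute prior × likelihood for every hypothesis:
  M2: 0.19 × 0.0025 = 0.000475
  M1: 0.58 × 0.044 = 0.02552
  M6: 0.08 × 0.06 = 0.0048
  M4: 0.15 × 0.12 = 0.018
Sum = 0.048795.
P(M4 | evidence) = 0.018 / 0.048795 ≈ 0.3689.

0.3689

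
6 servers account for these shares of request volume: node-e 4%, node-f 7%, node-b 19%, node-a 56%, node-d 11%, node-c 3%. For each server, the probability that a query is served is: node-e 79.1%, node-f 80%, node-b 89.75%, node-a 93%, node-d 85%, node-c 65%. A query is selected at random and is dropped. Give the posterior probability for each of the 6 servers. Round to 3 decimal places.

node-e 0.077, node-f 0.130, node-b 0.180, node-a 0.363, node-d 0.153, node-c 0.097

Taking complements, P(dropped | each) = node-e 0.209, node-f 0.2, node-b 0.1025, node-a 0.07, node-d 0.15, node-c 0.35.
Unnormalized posteriors (prior × likelihood):
  node-e: 0.04 × 0.209 = 0.00836
  node-f: 0.07 × 0.2 = 0.014
  node-b: 0.19 × 0.1025 = 0.019475
  node-a: 0.56 × 0.07 = 0.0392
  node-d: 0.11 × 0.15 = 0.0165
  node-c: 0.03 × 0.35 = 0.0105
Sum = 0.108035.
P(node-e | dropped) = 0.00836/0.108035 ≈ 0.077
P(node-f | dropped) = 0.014/0.108035 ≈ 0.130
P(node-b | dropped) = 0.019475/0.108035 ≈ 0.180
P(node-a | dropped) = 0.0392/0.108035 ≈ 0.363
P(node-d | dropped) = 0.0165/0.108035 ≈ 0.153
P(node-c | dropped) = 0.0105/0.108035 ≈ 0.097
(Check: 0.077+0.130+0.180+0.363+0.153+0.097 = 1.000.)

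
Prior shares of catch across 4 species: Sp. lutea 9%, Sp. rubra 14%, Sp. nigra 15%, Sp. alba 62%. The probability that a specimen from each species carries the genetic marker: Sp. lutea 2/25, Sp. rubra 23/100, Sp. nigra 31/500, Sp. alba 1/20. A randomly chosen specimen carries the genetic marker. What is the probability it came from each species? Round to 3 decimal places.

Compute prior × likelihood for every hypothesis:
  Sp. lutea: 0.09 × 0.08 = 0.0072
  Sp. rubra: 0.14 × 0.23 = 0.0322
  Sp. nigra: 0.15 × 0.062 = 0.0093
  Sp. alba: 0.62 × 0.05 = 0.031
Total = 0.0797.
P(Sp. lutea | marker) = 0.0072/0.0797 ≈ 0.090
P(Sp. rubra | marker) = 0.0322/0.0797 ≈ 0.404
P(Sp. nigra | marker) = 0.0093/0.0797 ≈ 0.117
P(Sp. alba | marker) = 0.031/0.0797 ≈ 0.389

Sp. lutea 0.090, Sp. rubra 0.404, Sp. nigra 0.117, Sp. alba 0.389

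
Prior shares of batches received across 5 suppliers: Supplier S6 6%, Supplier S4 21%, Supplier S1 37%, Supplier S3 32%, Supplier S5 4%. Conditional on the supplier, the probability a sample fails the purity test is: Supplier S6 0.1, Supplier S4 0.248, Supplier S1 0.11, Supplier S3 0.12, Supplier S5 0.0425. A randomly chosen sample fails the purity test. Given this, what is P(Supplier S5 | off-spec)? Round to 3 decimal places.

By Bayes' rule, posterior ∝ prior × likelihood:
  Supplier S6: 0.06 × 0.1 = 0.006
  Supplier S4: 0.21 × 0.248 = 0.05208
  Supplier S1: 0.37 × 0.11 = 0.0407
  Supplier S3: 0.32 × 0.12 = 0.0384
  Supplier S5: 0.04 × 0.0425 = 0.0017
Sum = 0.13888.
P(Supplier S5 | evidence) = 0.0017 / 0.13888 ≈ 0.012.

0.012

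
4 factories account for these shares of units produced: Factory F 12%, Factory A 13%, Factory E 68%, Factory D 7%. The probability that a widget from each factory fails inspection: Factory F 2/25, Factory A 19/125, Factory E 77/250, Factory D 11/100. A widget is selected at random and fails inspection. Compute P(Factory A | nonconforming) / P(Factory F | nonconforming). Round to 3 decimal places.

By Bayes' rule, posterior ∝ prior × likelihood:
  Factory F: 0.12 × 0.08 = 0.0096
  Factory A: 0.13 × 0.152 = 0.01976
  Factory E: 0.68 × 0.308 = 0.20944
  Factory D: 0.07 × 0.11 = 0.0077
Sum = 0.2465.
The ratio is 0.01976 / 0.0096 (the normalizer cancels) = 2.058.

2.058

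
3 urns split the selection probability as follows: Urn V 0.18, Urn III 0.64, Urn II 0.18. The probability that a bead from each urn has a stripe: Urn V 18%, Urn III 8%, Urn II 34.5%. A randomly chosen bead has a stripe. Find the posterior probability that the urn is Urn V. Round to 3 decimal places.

0.222

Prior × likelihood for each hypothesis:
  Urn V: 0.18 × 0.18 = 0.0324
  Urn III: 0.64 × 0.08 = 0.0512
  Urn II: 0.18 × 0.345 = 0.0621
Sum = 0.1457.
P(Urn V | evidence) = 0.0324 / 0.1457 ≈ 0.222.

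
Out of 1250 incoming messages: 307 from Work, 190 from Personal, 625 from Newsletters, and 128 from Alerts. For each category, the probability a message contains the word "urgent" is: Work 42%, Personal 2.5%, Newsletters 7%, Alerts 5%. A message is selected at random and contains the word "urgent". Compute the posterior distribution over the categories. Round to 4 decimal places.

Compute prior × likelihood for every hypothesis:
  Work: 0.2456 × 0.42 = 0.103152
  Personal: 0.152 × 0.025 = 0.0038
  Newsletters: 0.5 × 0.07 = 0.035
  Alerts: 0.1024 × 0.05 = 0.00512
Sum = 0.147072.
P(Work | urgent-flag) = 0.103152/0.147072 ≈ 0.7014
P(Personal | urgent-flag) = 0.0038/0.147072 ≈ 0.0258
P(Newsletters | urgent-flag) = 0.035/0.147072 ≈ 0.2380
P(Alerts | urgent-flag) = 0.00512/0.147072 ≈ 0.0348

Work 0.7014, Personal 0.0258, Newsletters 0.2380, Alerts 0.0348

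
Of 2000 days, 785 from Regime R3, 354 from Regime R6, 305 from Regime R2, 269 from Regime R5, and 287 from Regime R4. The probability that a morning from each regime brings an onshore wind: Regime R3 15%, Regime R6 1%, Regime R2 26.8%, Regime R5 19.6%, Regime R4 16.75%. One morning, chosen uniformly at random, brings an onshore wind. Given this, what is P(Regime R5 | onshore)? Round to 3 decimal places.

0.174

By Bayes' rule, posterior ∝ prior × likelihood:
  Regime R3: 0.3925 × 0.15 = 0.058875
  Regime R6: 0.177 × 0.01 = 0.00177
  Regime R2: 0.1525 × 0.268 = 0.04087
  Regime R5: 0.1345 × 0.196 = 0.026362
  Regime R4: 0.1435 × 0.1675 = 0.02403625
Normalizing constant = 0.15191325.
P(Regime R5 | evidence) = 0.026362 / 0.15191325 ≈ 0.174.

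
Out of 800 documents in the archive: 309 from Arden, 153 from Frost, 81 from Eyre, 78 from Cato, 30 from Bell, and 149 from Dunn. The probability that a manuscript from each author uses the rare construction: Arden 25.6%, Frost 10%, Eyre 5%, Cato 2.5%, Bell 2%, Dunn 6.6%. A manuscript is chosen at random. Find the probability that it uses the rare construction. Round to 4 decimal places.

0.1385

Compute prior × likelihood for every hypothesis:
  Arden: 0.38625 × 0.256 = 0.09888
  Frost: 0.19125 × 0.1 = 0.019125
  Eyre: 0.10125 × 0.05 = 0.0050625
  Cato: 0.0975 × 0.025 = 0.0024375
  Bell: 0.0375 × 0.02 = 0.00075
  Dunn: 0.18625 × 0.066 = 0.0122925
P(rare-form) = 0.09888 + 0.019125 + 0.0050625 + 0.0024375 + 0.00075 + 0.0122925 = 0.1385475 → 0.1385.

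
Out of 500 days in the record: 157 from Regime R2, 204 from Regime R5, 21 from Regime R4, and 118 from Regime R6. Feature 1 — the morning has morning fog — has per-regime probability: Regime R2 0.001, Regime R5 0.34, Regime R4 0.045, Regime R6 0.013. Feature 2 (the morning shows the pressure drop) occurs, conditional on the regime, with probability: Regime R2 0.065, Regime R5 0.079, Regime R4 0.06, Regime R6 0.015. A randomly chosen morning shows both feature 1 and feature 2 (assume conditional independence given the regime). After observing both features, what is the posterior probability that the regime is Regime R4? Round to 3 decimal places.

Unnormalized posteriors (prior × likelihood):
  Regime R2: 0.314 × 0.001 × 0.065 = 0.00002041
  Regime R5: 0.408 × 0.34 × 0.079 = 0.01095888
  Regime R4: 0.042 × 0.045 × 0.06 = 0.0001134
  Regime R6: 0.236 × 0.013 × 0.015 = 0.00004602
Sum = 0.01113871.
P(Regime R4 | evidence) = 0.0001134 / 0.01113871 ≈ 0.010.

0.010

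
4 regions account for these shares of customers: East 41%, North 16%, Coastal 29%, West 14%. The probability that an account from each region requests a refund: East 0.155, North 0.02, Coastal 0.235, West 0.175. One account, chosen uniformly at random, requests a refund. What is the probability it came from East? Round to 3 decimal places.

Compute prior × likelihood for every hypothesis:
  East: 0.41 × 0.155 = 0.06355
  North: 0.16 × 0.02 = 0.0032
  Coastal: 0.29 × 0.235 = 0.06815
  West: 0.14 × 0.175 = 0.0245
Total = 0.1594.
P(East | evidence) = 0.06355 / 0.1594 ≈ 0.399.

0.399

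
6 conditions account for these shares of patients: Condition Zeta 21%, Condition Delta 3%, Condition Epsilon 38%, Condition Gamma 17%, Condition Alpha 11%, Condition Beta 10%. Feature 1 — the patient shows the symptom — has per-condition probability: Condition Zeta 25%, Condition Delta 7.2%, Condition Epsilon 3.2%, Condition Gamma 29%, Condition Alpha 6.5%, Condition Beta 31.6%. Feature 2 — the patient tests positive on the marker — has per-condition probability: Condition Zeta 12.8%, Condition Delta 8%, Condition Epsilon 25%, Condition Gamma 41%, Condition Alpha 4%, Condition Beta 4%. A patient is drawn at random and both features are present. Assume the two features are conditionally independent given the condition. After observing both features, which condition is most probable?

Prior × likelihood for each hypothesis:
  Condition Zeta: 0.21 × 0.25 × 0.128 = 0.00672
  Condition Delta: 0.03 × 0.072 × 0.08 = 0.0001728
  Condition Epsilon: 0.38 × 0.032 × 0.25 = 0.00304
  Condition Gamma: 0.17 × 0.29 × 0.41 = 0.020213
  Condition Alpha: 0.11 × 0.065 × 0.04 = 0.000286
  Condition Beta: 0.1 × 0.316 × 0.04 = 0.001264
Total = 0.0316958.
Largest term belongs to Condition Gamma, so Condition Gamma is most probable.

Condition Gamma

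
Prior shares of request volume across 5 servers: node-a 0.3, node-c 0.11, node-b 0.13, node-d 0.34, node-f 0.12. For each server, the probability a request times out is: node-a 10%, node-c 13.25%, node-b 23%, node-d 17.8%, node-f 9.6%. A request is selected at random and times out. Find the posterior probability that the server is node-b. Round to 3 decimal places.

Compute prior × likelihood for every hypothesis:
  node-a: 0.3 × 0.1 = 0.03
  node-c: 0.11 × 0.1325 = 0.014575
  node-b: 0.13 × 0.23 = 0.0299
  node-d: 0.34 × 0.178 = 0.06052
  node-f: 0.12 × 0.096 = 0.01152
Total = 0.146515.
P(node-b | evidence) = 0.0299 / 0.146515 ≈ 0.204.

0.204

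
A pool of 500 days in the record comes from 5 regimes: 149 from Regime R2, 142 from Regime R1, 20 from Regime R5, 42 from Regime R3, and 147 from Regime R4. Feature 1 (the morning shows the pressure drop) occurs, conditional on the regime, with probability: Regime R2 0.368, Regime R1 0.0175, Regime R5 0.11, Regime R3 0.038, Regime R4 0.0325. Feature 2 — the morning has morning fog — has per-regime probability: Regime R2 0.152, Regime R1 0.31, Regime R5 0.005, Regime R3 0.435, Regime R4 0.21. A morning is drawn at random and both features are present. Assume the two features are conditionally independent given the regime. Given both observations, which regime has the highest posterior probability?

Prior × likelihood for each hypothesis:
  Regime R2: 0.298 × 0.368 × 0.152 = 0.016668928
  Regime R1: 0.284 × 0.0175 × 0.31 = 0.0015407
  Regime R5: 0.04 × 0.11 × 0.005 = 0.000022
  Regime R3: 0.084 × 0.038 × 0.435 = 0.00138852
  Regime R4: 0.294 × 0.0325 × 0.21 = 0.00200655
Normalizing constant = 0.021626698.
Largest term belongs to Regime R2, so Regime R2 is most probable.

Regime R2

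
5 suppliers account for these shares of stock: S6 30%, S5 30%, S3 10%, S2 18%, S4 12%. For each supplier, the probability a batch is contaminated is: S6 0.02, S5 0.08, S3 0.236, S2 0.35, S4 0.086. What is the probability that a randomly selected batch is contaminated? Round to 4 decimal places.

By Bayes' rule, posterior ∝ prior × likelihood:
  S6: 0.3 × 0.02 = 0.006
  S5: 0.3 × 0.08 = 0.024
  S3: 0.1 × 0.236 = 0.0236
  S2: 0.18 × 0.35 = 0.063
  S4: 0.12 × 0.086 = 0.01032
P(contaminated) = 0.006 + 0.024 + 0.0236 + 0.063 + 0.01032 = 0.12692 → 0.1269.

0.1269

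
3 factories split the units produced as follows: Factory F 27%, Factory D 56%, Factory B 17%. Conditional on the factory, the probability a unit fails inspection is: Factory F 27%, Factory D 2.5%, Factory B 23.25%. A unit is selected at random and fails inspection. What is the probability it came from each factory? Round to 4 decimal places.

By Bayes' rule, posterior ∝ prior × likelihood:
  Factory F: 0.27 × 0.27 = 0.0729
  Factory D: 0.56 × 0.025 = 0.014
  Factory B: 0.17 × 0.2325 = 0.039525
Total = 0.126425.
P(Factory F | nonconforming) = 0.0729/0.126425 ≈ 0.5766
P(Factory D | nonconforming) = 0.014/0.126425 ≈ 0.1107
P(Factory B | nonconforming) = 0.039525/0.126425 ≈ 0.3126

Factory F 0.5766, Factory D 0.1107, Factory B 0.3126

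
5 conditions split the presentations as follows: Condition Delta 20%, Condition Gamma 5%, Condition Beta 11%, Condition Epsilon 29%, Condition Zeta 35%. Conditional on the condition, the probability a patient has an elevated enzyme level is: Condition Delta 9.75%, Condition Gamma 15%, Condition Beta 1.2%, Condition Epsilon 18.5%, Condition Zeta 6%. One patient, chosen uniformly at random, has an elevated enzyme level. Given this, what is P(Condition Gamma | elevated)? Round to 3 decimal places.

Compute prior × likelihood for every hypothesis:
  Condition Delta: 0.2 × 0.0975 = 0.0195
  Condition Gamma: 0.05 × 0.15 = 0.0075
  Condition Beta: 0.11 × 0.012 = 0.00132
  Condition Epsilon: 0.29 × 0.185 = 0.05365
  Condition Zeta: 0.35 × 0.06 = 0.021
Sum = 0.10297.
P(Condition Gamma | evidence) = 0.0075 / 0.10297 ≈ 0.073.

0.073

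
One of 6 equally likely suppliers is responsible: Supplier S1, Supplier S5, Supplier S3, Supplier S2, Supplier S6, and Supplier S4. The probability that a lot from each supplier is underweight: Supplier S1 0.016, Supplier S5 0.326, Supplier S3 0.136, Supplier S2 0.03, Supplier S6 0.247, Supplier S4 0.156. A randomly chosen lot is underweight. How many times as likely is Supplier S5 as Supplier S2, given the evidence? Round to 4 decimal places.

With a uniform prior (1/6 each), posterior ∝ likelihood:
  Supplier S1: 0.016
  Supplier S5: 0.326
  Supplier S3: 0.136
  Supplier S2: 0.03
  Supplier S6: 0.247
  Supplier S4: 0.156
Total = 0.911.
The ratio is 0.326 / 0.03 (the normalizer cancels) = 10.8667.

10.8667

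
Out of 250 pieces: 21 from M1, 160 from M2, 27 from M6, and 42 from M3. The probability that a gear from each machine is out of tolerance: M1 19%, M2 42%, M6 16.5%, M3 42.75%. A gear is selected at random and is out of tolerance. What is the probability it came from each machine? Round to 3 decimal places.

Prior × likelihood for each hypothesis:
  M1: 0.084 × 0.19 = 0.01596
  M2: 0.64 × 0.42 = 0.2688
  M6: 0.108 × 0.165 = 0.01782
  M3: 0.168 × 0.4275 = 0.07182
Normalizing constant = 0.3744.
P(M1 | oversize) = 0.01596/0.3744 ≈ 0.043
P(M2 | oversize) = 0.2688/0.3744 ≈ 0.718
P(M6 | oversize) = 0.01782/0.3744 ≈ 0.048
P(M3 | oversize) = 0.07182/0.3744 ≈ 0.192

M1 0.043, M2 0.718, M6 0.048, M3 0.192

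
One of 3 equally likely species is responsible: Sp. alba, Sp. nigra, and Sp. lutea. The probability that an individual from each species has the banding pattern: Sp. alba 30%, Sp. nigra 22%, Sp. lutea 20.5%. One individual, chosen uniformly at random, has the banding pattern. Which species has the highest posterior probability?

With a uniform prior (1/3 each), posterior ∝ likelihood:
  Sp. alba: 0.3
  Sp. nigra: 0.22
  Sp. lutea: 0.205
Normalizing constant = 0.725.
Largest term belongs to Sp. alba, so Sp. alba is most probable.

Sp. alba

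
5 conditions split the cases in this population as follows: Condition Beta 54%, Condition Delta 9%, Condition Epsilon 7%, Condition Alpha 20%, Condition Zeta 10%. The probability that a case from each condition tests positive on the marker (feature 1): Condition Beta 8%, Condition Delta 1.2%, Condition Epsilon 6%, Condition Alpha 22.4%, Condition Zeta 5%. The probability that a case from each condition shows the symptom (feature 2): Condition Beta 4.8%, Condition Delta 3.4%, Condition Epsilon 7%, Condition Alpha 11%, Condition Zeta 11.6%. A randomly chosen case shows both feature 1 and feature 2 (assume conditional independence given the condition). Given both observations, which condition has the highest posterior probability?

Compute prior × likelihood for every hypothesis:
  Condition Beta: 0.54 × 0.08 × 0.048 = 0.0020736
  Condition Delta: 0.09 × 0.012 × 0.034 = 0.00003672
  Condition Epsilon: 0.07 × 0.06 × 0.07 = 0.000294
  Condition Alpha: 0.2 × 0.224 × 0.11 = 0.004928
  Condition Zeta: 0.1 × 0.05 × 0.116 = 0.00058
Sum = 0.00791232.
Largest term belongs to Condition Alpha, so Condition Alpha is most probable.

Condition Alpha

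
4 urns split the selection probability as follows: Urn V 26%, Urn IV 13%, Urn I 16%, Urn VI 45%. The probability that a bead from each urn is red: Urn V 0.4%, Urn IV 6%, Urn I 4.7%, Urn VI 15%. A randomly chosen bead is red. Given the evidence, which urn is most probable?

By Bayes' rule, posterior ∝ prior × likelihood:
  Urn V: 0.26 × 0.004 = 0.00104
  Urn IV: 0.13 × 0.06 = 0.0078
  Urn I: 0.16 × 0.047 = 0.00752
  Urn VI: 0.45 × 0.15 = 0.0675
Total = 0.08386.
Largest term belongs to Urn VI, so Urn VI is most probable.

Urn VI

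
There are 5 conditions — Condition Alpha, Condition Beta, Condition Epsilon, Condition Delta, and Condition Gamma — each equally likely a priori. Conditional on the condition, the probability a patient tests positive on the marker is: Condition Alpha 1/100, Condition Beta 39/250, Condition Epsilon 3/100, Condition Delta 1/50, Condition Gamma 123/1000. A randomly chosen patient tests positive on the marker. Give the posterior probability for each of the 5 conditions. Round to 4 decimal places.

Condition Alpha 0.0295, Condition Beta 0.4602, Condition Epsilon 0.0885, Condition Delta 0.0590, Condition Gamma 0.3628

With a uniform prior (1/5 each), posterior ∝ likelihood:
  Condition Alpha: 0.01
  Condition Beta: 0.156
  Condition Epsilon: 0.03
  Condition Delta: 0.02
  Condition Gamma: 0.123
Sum = 0.339.
P(Condition Alpha | marker-positive) = 0.01/0.339 ≈ 0.0295
P(Condition Beta | marker-positive) = 0.156/0.339 ≈ 0.4602
P(Condition Epsilon | marker-positive) = 0.03/0.339 ≈ 0.0885
P(Condition Delta | marker-positive) = 0.02/0.339 ≈ 0.0590
P(Condition Gamma | marker-positive) = 0.123/0.339 ≈ 0.3628
(Check: 0.0295+0.4602+0.0885+0.0590+0.3628 = 1.0000.)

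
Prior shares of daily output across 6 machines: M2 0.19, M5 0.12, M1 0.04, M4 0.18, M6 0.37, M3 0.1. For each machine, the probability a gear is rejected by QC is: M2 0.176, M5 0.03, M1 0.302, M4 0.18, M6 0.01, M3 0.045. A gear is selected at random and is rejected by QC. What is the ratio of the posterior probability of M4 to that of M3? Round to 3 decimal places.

Prior × likelihood for each hypothesis:
  M2: 0.19 × 0.176 = 0.03344
  M5: 0.12 × 0.03 = 0.0036
  M1: 0.04 × 0.302 = 0.01208
  M4: 0.18 × 0.18 = 0.0324
  M6: 0.37 × 0.01 = 0.0037
  M3: 0.1 × 0.045 = 0.0045
Normalizing constant = 0.08972.
The ratio is 0.0324 / 0.0045 (the normalizer cancels) = 7.200.

7.200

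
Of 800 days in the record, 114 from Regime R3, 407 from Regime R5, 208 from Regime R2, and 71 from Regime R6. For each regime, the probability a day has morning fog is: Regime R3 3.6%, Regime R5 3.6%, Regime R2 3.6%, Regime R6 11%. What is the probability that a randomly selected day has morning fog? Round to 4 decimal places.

Compute prior × likelihood for every hypothesis:
  Regime R3: 0.1425 × 0.036 = 0.00513
  Regime R5: 0.50875 × 0.036 = 0.018315
  Regime R2: 0.26 × 0.036 = 0.00936
  Regime R6: 0.08875 × 0.11 = 0.0097625
P(fog) = 0.00513 + 0.018315 + 0.00936 + 0.0097625 = 0.0425675 → 0.0426.

0.0426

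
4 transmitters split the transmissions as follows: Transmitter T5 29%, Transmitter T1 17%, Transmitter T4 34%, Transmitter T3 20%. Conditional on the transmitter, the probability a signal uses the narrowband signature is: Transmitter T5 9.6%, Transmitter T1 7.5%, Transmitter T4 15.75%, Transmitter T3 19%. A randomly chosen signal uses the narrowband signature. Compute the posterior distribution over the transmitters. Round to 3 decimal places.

Unnormalized posteriors (prior × likelihood):
  Transmitter T5: 0.29 × 0.096 = 0.02784
  Transmitter T1: 0.17 × 0.075 = 0.01275
  Transmitter T4: 0.34 × 0.1575 = 0.05355
  Transmitter T3: 0.2 × 0.19 = 0.038
Total = 0.13214.
P(Transmitter T5 | narrowband) = 0.02784/0.13214 ≈ 0.211
P(Transmitter T1 | narrowband) = 0.01275/0.13214 ≈ 0.096
P(Transmitter T4 | narrowband) = 0.05355/0.13214 ≈ 0.405
P(Transmitter T3 | narrowband) = 0.038/0.13214 ≈ 0.288

Transmitter T5 0.211, Transmitter T1 0.096, Transmitter T4 0.405, Transmitter T3 0.288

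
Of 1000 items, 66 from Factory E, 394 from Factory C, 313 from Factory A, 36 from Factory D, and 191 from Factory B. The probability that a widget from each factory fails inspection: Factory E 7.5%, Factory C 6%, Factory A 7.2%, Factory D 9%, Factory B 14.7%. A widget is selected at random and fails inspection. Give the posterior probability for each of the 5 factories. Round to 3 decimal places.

Factory E 0.060, Factory C 0.287, Factory A 0.273, Factory D 0.039, Factory B 0.341

Compute prior × likelihood for every hypothesis:
  Factory E: 0.066 × 0.075 = 0.00495
  Factory C: 0.394 × 0.06 = 0.02364
  Factory A: 0.313 × 0.072 = 0.022536
  Factory D: 0.036 × 0.09 = 0.00324
  Factory B: 0.191 × 0.147 = 0.028077
Sum = 0.082443.
P(Factory E | nonconforming) = 0.00495/0.082443 ≈ 0.060
P(Factory C | nonconforming) = 0.02364/0.082443 ≈ 0.287
P(Factory A | nonconforming) = 0.022536/0.082443 ≈ 0.273
P(Factory D | nonconforming) = 0.00324/0.082443 ≈ 0.039
P(Factory B | nonconforming) = 0.028077/0.082443 ≈ 0.341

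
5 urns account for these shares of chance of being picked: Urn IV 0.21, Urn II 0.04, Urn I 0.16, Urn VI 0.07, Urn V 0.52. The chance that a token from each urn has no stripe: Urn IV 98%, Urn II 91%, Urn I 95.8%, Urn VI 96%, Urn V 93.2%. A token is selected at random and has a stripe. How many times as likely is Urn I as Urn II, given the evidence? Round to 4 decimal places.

Taking complements, P(striped | each) = Urn IV 0.02, Urn II 0.09, Urn I 0.042, Urn VI 0.04, Urn V 0.068.
Prior × likelihood for each hypothesis:
  Urn IV: 0.21 × 0.02 = 0.0042
  Urn II: 0.04 × 0.09 = 0.0036
  Urn I: 0.16 × 0.042 = 0.00672
  Urn VI: 0.07 × 0.04 = 0.0028
  Urn V: 0.52 × 0.068 = 0.03536
Sum = 0.05268.
The ratio is 0.00672 / 0.0036 (the normalizer cancels) = 1.8667.

1.8667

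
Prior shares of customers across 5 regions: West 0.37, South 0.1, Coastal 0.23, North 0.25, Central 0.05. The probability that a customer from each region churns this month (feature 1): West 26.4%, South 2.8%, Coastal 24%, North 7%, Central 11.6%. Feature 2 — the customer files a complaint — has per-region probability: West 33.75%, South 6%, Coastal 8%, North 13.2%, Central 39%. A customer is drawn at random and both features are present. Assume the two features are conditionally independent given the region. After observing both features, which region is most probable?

Compute prior × likelihood for every hypothesis:
  West: 0.37 × 0.264 × 0.3375 = 0.032967
  South: 0.1 × 0.028 × 0.06 = 0.000168
  Coastal: 0.23 × 0.24 × 0.08 = 0.004416
  North: 0.25 × 0.07 × 0.132 = 0.00231
  Central: 0.05 × 0.116 × 0.39 = 0.002262
Normalizing constant = 0.042123.
Largest term belongs to West, so West is most probable.

West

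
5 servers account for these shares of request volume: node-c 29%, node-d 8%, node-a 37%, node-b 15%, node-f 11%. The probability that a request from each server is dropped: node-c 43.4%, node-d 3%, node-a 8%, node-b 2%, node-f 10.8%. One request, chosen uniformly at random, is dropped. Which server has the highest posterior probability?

Prior × likelihood for each hypothesis:
  node-c: 0.29 × 0.434 = 0.12586
  node-d: 0.08 × 0.03 = 0.0024
  node-a: 0.37 × 0.08 = 0.0296
  node-b: 0.15 × 0.02 = 0.003
  node-f: 0.11 × 0.108 = 0.01188
Normalizing constant = 0.17274.
Largest term belongs to node-c, so node-c is most probable.

node-c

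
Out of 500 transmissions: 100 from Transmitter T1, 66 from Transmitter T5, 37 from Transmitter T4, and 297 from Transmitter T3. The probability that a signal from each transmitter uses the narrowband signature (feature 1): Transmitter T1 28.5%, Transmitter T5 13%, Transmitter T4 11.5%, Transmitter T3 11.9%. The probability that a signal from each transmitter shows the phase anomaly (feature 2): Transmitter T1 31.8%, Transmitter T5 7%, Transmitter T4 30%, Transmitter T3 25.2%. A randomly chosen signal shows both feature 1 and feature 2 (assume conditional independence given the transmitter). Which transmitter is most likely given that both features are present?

Compute prior × likelihood for every hypothesis:
  Transmitter T1: 0.2 × 0.285 × 0.318 = 0.018126
  Transmitter T5: 0.132 × 0.13 × 0.07 = 0.0012012
  Transmitter T4: 0.074 × 0.115 × 0.3 = 0.002553
  Transmitter T3: 0.594 × 0.119 × 0.252 = 0.017812872
Sum = 0.039693072.
Largest term belongs to Transmitter T1, so Transmitter T1 is most probable.

Transmitter T1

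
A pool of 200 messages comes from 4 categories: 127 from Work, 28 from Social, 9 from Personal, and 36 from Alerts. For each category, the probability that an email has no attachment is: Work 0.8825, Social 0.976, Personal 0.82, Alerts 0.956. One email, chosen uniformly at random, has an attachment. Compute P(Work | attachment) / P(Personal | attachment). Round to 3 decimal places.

9.211

Taking complements, P(attachment | each) = Work 0.1175, Social 0.024, Personal 0.18, Alerts 0.044.
Prior × likelihood for each hypothesis:
  Work: 0.635 × 0.1175 = 0.0746125
  Social: 0.14 × 0.024 = 0.00336
  Personal: 0.045 × 0.18 = 0.0081
  Alerts: 0.18 × 0.044 = 0.00792
Normalizing constant = 0.0939925.
The ratio is 0.0746125 / 0.0081 (the normalizer cancels) = 9.211.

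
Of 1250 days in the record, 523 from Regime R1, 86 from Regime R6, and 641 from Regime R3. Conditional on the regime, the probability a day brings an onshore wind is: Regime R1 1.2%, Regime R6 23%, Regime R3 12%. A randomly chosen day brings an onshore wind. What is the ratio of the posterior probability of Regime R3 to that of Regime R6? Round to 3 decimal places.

3.889

By Bayes' rule, posterior ∝ prior × likelihood:
  Regime R1: 0.4184 × 0.012 = 0.0050208
  Regime R6: 0.0688 × 0.23 = 0.015824
  Regime R3: 0.5128 × 0.12 = 0.061536
Normalizing constant = 0.0823808.
The ratio is 0.061536 / 0.015824 (the normalizer cancels) = 3.889.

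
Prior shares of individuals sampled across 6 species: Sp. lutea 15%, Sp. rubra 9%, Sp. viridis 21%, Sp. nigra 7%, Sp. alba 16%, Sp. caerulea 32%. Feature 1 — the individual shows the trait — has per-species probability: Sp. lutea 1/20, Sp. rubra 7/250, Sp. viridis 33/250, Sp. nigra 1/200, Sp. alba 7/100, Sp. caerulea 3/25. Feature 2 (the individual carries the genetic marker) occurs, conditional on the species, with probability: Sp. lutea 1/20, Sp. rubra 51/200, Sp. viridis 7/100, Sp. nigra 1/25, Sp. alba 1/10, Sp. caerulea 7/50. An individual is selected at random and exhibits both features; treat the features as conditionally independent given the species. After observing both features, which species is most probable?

Sp. caerulea

Unnormalized posteriors (prior × likelihood):
  Sp. lutea: 0.15 × 0.05 × 0.05 = 0.000375
  Sp. rubra: 0.09 × 0.028 × 0.255 = 0.0006426
  Sp. viridis: 0.21 × 0.132 × 0.07 = 0.0019404
  Sp. nigra: 0.07 × 0.005 × 0.04 = 0.000014
  Sp. alba: 0.16 × 0.07 × 0.1 = 0.00112
  Sp. caerulea: 0.32 × 0.12 × 0.14 = 0.005376
Normalizing constant = 0.009468.
Largest term belongs to Sp. caerulea, so Sp. caerulea is most probable.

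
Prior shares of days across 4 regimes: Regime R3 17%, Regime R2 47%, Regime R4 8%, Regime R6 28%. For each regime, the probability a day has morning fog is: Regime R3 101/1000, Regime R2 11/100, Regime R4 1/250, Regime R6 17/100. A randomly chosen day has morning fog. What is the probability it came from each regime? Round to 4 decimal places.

Compute prior × likelihood for every hypothesis:
  Regime R3: 0.17 × 0.101 = 0.01717
  Regime R2: 0.47 × 0.11 = 0.0517
  Regime R4: 0.08 × 0.004 = 0.00032
  Regime R6: 0.28 × 0.17 = 0.0476
Normalizing constant = 0.11679.
P(Regime R3 | fog) = 0.01717/0.11679 ≈ 0.1470
P(Regime R2 | fog) = 0.0517/0.11679 ≈ 0.4427
P(Regime R4 | fog) = 0.00032/0.11679 ≈ 0.0027
P(Regime R6 | fog) = 0.0476/0.11679 ≈ 0.4076

Regime R3 0.1470, Regime R2 0.4427, Regime R4 0.0027, Regime R6 0.4076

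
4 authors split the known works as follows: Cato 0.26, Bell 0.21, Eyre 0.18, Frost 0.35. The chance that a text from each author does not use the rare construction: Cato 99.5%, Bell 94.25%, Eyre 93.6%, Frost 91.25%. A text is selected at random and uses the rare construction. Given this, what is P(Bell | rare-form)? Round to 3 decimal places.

Taking complements, P(rare-form | each) = Cato 0.005, Bell 0.0575, Eyre 0.064, Frost 0.0875.
Compute prior × likelihood for every hypothesis:
  Cato: 0.26 × 0.005 = 0.0013
  Bell: 0.21 × 0.0575 = 0.012075
  Eyre: 0.18 × 0.064 = 0.01152
  Frost: 0.35 × 0.0875 = 0.030625
Normalizing constant = 0.05552.
P(Bell | evidence) = 0.012075 / 0.05552 ≈ 0.217.

0.217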